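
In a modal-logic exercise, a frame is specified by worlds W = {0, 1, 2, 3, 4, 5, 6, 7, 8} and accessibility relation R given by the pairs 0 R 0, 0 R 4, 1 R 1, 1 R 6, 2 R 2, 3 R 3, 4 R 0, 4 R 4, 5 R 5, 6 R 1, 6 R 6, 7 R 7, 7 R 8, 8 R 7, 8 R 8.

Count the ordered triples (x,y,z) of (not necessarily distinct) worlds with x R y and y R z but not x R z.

0

R is transitive; there are no such tuples.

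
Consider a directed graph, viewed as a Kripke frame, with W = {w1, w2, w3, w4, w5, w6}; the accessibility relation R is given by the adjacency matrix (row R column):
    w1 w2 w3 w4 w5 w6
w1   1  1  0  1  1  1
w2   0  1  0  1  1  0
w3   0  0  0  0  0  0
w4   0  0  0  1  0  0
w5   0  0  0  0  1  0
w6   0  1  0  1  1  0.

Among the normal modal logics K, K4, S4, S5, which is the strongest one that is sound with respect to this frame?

K4

Transitive (axiom 4): yes — every two-step R-path is closed by a direct edge.
Reflexive (axiom T): no — w3 is not related to itself.
Euclidean (axiom 5): no — w1 R w2 and w1 R w6, but not w2 R w6.
So F validates K, K4; S4 would additionally require R to be reflexive. The strongest is K4.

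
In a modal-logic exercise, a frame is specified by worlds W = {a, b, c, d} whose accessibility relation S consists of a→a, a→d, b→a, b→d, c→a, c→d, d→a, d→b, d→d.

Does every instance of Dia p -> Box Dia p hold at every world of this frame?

No

By correspondence theory, 5 is valid on a frame iff S is Euclidean.
Euclidean: no — d S a and d S b, but not a S b.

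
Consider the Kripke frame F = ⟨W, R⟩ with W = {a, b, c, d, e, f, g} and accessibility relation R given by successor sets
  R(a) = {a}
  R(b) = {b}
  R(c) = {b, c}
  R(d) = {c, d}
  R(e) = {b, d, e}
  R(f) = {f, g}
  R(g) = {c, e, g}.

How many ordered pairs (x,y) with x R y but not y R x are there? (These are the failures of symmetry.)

Enumerating: (c,b), (d,c), (e,b), (e,d), (f,g), (g,c), (g,e).

7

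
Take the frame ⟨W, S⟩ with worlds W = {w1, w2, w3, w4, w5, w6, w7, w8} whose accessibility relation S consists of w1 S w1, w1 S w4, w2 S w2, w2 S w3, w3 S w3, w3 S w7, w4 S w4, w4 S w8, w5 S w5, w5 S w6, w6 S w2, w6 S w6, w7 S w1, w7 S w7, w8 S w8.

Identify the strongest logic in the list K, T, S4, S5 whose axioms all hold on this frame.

Reflexive (axiom T): yes — every world is S-related to itself.
Transitive (axiom 4): no — w1 S w4 and w4 S w8, but not w1 S w8.
Euclidean (axiom 5): no — w1 S w4 and w1 S w1, but not w4 S w1.
So F validates K, T; S4 would additionally require S to be transitive. The strongest is T.

T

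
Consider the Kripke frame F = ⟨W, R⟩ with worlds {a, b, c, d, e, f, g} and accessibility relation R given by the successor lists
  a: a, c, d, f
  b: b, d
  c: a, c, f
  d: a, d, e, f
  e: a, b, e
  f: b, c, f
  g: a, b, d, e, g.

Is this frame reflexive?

Yes

Reflexive: yes — every world is R-related to itself.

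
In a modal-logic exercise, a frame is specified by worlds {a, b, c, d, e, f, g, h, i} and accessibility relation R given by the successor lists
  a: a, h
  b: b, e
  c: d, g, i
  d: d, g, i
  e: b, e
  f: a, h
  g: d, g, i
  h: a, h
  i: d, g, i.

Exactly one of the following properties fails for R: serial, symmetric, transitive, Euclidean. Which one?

symmetric

Serial: yes — every world has a successor (e.g. a R a).
Symmetric: no — c R d but not d R c.
Transitive: yes — every two-step R-path is closed by a direct edge.
Euclidean: yes — any two successors of a common world are R-related.
Only symmetric fails.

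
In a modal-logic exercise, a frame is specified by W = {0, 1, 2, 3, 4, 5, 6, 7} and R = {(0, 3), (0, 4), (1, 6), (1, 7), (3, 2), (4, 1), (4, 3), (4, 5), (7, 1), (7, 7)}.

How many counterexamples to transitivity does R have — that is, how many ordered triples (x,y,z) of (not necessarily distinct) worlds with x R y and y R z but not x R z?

8

Enumerating: (0,3,2), (0,4,1), (0,4,5), (1,7,1), (4,1,6), (4,1,7), (4,3,2), (7,1,6).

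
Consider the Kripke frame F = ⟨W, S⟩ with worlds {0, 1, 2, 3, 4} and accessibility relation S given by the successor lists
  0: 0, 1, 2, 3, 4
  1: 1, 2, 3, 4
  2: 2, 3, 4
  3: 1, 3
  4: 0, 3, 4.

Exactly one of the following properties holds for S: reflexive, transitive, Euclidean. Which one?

Reflexive: yes — every world is S-related to itself.
Transitive: no — 1 S 4 and 4 S 0, but not 1 S 0.
Euclidean: no — 0 S 2 and 0 S 1, but not 2 S 1.
Only reflexive holds.

reflexive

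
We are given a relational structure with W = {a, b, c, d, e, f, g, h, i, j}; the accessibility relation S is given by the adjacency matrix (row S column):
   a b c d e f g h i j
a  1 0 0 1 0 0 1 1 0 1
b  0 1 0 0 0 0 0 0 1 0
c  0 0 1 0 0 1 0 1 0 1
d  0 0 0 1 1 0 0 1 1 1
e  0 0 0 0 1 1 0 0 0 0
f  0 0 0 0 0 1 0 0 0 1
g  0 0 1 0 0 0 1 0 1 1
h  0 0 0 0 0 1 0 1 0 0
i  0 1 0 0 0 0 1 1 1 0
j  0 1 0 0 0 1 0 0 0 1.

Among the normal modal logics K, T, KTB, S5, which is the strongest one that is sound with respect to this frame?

Reflexive (axiom T): yes — every world is S-related to itself.
Symmetric (axiom B): no — a S d but not d S a.
Euclidean (axiom 5): no — a S d and a S g, but not d S g.
So F validates K, T; KTB would additionally require S to be symmetric. The strongest is T.

T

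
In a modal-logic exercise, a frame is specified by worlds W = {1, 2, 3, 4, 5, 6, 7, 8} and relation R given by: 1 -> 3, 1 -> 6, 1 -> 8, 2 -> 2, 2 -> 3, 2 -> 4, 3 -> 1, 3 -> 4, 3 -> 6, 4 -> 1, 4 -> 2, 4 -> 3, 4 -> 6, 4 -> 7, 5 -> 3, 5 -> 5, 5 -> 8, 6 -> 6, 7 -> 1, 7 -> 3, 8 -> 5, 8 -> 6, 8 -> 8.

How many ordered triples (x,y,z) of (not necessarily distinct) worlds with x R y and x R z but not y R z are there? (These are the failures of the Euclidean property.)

38

Enumerating: (1,3,3), (1,3,8), (1,6,3), (1,6,8), (1,8,3), (2,3,2), (2,3,3), (2,4,4), (3,1,1), (3,1,4), (3,4,4), (3,6,1), … and 26 more.
Total: 38.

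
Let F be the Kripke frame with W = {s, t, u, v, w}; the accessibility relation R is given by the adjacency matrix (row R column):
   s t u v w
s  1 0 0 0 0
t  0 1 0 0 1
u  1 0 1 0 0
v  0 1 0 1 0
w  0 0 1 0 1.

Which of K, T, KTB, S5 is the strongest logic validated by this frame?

Reflexive (axiom T): yes — every world is R-related to itself.
Symmetric (axiom B): no — t R w but not w R t.
Euclidean (axiom 5): no — t R w and t R t, but not w R t.
So F validates K, T; KTB would additionally require R to be symmetric. The strongest is T.

T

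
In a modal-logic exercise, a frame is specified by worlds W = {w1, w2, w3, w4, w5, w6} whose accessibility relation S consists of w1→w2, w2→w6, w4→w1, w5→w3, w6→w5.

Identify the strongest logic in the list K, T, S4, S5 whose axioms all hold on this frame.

K

Reflexive (axiom T): no — w1 is not related to itself.
Transitive (axiom 4): no — w1 S w2 and w2 S w6, but not w1 S w6.
Euclidean (axiom 5): no — w1 S w2 and w1 S w2, but not w2 S w2.
So F validates K; T would additionally require S to be reflexive. The strongest is K.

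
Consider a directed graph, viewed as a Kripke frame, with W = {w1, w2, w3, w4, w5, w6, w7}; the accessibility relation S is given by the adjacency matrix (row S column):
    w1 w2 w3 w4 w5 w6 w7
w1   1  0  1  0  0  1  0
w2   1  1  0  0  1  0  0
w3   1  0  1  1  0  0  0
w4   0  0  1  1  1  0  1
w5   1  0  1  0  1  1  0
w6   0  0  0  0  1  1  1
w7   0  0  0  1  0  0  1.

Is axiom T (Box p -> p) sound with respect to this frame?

Axiom T corresponds to the accessibility relation being reflexive.
Reflexive: yes — every world is S-related to itself.

Yes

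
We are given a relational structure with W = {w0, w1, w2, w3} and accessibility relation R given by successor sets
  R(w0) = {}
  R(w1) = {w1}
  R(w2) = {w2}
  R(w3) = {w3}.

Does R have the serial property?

Serial: no — w0 has no R-successor.

No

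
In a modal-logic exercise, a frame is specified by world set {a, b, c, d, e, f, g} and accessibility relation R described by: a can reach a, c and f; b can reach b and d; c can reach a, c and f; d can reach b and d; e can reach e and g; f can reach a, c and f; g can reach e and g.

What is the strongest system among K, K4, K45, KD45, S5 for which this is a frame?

Transitive (axiom 4): yes — every two-step R-path is closed by a direct edge.
Euclidean (axiom 5): yes — any two successors of a common world are R-related.
Serial (axiom D): yes — every world has a successor (e.g. a R a).
Reflexive (axiom T): yes — every world is R-related to itself.
So F validates K, K4, K45, KD45, S5. The strongest is S5.

S5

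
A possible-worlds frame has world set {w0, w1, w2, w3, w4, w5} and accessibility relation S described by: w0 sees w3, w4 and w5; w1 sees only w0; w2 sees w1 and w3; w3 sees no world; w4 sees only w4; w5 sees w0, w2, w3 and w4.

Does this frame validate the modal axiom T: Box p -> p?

By correspondence theory, T is valid on a frame iff S is reflexive.
Reflexive: no — w0 is not related to itself.

No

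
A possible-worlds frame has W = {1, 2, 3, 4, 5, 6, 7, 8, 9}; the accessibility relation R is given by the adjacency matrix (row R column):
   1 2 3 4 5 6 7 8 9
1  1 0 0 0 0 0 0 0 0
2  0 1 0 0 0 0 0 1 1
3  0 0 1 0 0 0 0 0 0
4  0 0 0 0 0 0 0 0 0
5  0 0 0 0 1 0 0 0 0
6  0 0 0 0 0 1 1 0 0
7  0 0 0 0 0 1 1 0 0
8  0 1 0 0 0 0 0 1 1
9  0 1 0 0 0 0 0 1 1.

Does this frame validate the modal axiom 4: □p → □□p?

Axiom 4 corresponds to the accessibility relation being transitive.
Transitive: yes — every two-step R-path is closed by a direct edge.

Yes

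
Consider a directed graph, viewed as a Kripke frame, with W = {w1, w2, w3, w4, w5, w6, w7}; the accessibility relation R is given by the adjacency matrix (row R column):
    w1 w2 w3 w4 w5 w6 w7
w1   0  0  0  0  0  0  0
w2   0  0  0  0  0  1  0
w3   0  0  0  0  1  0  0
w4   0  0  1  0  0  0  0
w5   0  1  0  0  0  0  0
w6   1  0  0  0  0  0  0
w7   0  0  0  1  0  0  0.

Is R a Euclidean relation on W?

Euclidean: no — w2 R w6 and w2 R w6, but not w6 R w6.

No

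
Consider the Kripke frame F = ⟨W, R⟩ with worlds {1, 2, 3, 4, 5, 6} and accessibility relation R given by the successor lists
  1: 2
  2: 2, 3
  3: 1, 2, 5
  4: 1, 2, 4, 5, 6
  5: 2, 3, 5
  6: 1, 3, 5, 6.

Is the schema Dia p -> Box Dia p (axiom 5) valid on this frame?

Axiom 5 corresponds to the accessibility relation being Euclidean.
Euclidean: no — 3 R 1 and 3 R 5, but not 1 R 5.

No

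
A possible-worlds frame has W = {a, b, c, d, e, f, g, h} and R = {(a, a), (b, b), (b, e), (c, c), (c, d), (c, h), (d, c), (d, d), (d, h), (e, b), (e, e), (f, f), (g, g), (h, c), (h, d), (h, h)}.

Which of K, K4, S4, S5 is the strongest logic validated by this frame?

Transitive (axiom 4): yes — every two-step R-path is closed by a direct edge.
Reflexive (axiom T): yes — every world is R-related to itself.
Euclidean (axiom 5): yes — any two successors of a common world are R-related.
So F validates K, K4, S4, S5. The strongest is S5.

S5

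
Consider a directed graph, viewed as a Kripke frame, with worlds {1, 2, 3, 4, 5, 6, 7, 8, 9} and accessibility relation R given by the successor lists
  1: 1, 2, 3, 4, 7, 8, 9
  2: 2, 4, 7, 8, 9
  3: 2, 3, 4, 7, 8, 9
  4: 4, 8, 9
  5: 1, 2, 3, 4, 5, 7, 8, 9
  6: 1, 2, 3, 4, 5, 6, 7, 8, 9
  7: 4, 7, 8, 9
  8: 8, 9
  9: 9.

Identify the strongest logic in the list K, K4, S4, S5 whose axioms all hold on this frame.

S4

Transitive (axiom 4): yes — every two-step R-path is closed by a direct edge.
Reflexive (axiom T): yes — every world is R-related to itself.
Euclidean (axiom 5): no — 1 R 2 and 1 R 3, but not 2 R 3.
So F validates K, K4, S4; S5 would additionally require R to be Euclidean. The strongest is S4.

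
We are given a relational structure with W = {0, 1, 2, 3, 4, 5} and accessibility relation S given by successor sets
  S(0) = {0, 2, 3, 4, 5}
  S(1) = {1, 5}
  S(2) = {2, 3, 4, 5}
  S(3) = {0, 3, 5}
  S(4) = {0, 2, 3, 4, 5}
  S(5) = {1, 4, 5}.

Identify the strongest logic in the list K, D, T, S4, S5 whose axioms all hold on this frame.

Serial (axiom D): yes — every world has a successor (e.g. 0 S 0).
Reflexive (axiom T): yes — every world is S-related to itself.
Transitive (axiom 4): no — 0 S 5 and 5 S 1, but not 0 S 1.
Euclidean (axiom 5): no — 0 S 3 and 0 S 2, but not 3 S 2.
So F validates K, D, T; S4 would additionally require S to be transitive. The strongest is T.

T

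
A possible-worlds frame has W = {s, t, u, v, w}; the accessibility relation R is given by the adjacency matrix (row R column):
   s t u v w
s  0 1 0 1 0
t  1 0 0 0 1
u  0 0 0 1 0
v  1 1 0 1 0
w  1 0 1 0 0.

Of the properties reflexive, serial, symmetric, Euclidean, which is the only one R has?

Reflexive: no — s is not related to itself.
Serial: yes — every world has a successor (e.g. s R t).
Symmetric: no — t R w but not w R t.
Euclidean: no — s R t and s R v, but not t R v.
Only serial holds.

serial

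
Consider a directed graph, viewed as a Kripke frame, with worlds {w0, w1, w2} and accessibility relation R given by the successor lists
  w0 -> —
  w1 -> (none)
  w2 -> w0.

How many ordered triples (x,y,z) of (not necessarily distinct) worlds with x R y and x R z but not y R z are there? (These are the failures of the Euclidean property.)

Enumerating: (w2,w0,w0).

1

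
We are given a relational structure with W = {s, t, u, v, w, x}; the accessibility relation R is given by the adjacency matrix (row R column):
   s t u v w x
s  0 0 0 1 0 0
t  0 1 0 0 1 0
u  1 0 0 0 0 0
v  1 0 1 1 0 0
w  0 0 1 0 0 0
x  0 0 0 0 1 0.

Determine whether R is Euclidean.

Euclidean: no — v R s and v R u, but not s R u.

No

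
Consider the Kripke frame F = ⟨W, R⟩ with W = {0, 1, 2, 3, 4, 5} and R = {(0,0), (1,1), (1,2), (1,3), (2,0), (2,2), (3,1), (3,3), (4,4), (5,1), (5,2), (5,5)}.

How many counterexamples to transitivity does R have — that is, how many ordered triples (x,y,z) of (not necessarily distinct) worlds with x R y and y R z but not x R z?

4

Enumerating: (1,2,0), (3,1,2), (5,1,3), (5,2,0).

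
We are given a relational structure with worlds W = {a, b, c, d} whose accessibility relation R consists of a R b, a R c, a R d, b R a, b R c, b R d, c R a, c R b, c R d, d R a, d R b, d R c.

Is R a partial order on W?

Reflexive: no — a is not related to itself.
Transitive: no — a R b and b R a, but not a R a.
Antisymmetric: no — a R b and b R a with a ≠ b.
So R is not a partial order.

No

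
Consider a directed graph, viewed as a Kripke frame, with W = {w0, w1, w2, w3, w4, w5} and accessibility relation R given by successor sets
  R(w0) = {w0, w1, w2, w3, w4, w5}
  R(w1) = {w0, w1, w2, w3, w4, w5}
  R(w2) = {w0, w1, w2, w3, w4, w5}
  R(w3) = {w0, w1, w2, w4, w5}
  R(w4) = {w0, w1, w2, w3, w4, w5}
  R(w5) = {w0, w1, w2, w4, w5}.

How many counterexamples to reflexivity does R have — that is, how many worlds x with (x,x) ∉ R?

Enumerating: w3.

1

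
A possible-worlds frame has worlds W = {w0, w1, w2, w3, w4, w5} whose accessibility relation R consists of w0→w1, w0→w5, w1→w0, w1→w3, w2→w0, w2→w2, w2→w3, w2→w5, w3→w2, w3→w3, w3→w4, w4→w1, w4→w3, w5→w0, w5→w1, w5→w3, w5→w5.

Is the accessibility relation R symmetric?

Symmetric: no — w1 R w3 but not w3 R w1.

No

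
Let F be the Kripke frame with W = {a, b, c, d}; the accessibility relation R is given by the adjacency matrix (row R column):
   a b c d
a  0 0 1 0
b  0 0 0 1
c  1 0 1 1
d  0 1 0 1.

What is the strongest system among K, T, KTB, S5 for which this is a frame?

K

Reflexive (axiom T): no — a is not related to itself.
Symmetric (axiom B): no — c R d but not d R c.
Euclidean (axiom 5): no — c R a and c R d, but not a R d.
So F validates K; T would additionally require R to be reflexive. The strongest is K.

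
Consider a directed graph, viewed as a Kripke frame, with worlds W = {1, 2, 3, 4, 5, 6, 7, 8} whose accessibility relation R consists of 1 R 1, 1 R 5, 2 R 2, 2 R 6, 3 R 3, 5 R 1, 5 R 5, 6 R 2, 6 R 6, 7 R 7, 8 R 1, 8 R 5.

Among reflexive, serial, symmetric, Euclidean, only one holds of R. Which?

Euclidean

Reflexive: no — 4 is not related to itself.
Serial: no — 4 has no R-successor.
Symmetric: no — 8 R 1 but not 1 R 8.
Euclidean: yes — any two successors of a common world are R-related.
Only Euclidean holds.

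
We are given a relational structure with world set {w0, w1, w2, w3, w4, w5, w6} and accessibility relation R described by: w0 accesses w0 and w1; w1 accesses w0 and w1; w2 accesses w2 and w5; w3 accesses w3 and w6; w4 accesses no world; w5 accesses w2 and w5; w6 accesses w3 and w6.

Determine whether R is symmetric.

Yes

Symmetric: yes — every pair in R has its reverse in R.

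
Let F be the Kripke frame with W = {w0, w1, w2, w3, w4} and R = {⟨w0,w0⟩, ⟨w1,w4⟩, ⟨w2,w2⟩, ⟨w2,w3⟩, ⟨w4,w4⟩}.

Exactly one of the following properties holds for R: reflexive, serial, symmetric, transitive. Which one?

transitive

Reflexive: no — w1 is not related to itself.
Serial: no — w3 has no R-successor.
Symmetric: no — w1 R w4 but not w4 R w1.
Transitive: yes — every two-step R-path is closed by a direct edge.
Only transitive holds.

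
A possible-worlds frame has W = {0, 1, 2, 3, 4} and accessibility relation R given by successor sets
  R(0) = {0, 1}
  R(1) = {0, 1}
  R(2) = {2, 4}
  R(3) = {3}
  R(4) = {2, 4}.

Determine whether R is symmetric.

Yes

Symmetric: yes — every pair in R has its reverse in R.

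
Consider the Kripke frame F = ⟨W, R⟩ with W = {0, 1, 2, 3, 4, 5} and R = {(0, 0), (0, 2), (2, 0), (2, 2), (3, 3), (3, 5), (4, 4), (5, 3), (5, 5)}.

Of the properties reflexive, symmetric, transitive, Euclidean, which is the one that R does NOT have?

Reflexive: no — 1 is not related to itself.
Symmetric: yes — every pair in R has its reverse in R.
Transitive: yes — every two-step R-path is closed by a direct edge.
Euclidean: yes — any two successors of a common world are R-related.
Only reflexive fails.

reflexive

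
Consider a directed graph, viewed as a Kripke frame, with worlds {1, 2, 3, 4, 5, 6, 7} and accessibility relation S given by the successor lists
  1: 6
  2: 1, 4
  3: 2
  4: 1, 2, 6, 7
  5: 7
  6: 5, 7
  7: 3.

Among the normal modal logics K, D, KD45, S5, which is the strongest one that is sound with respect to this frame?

Serial (axiom D): yes — every world has a successor (e.g. 1 S 6).
Euclidean (axiom 5): no — 2 S 1 and 2 S 4, but not 1 S 4.
Transitive (axiom 4): no — 1 S 6 and 6 S 5, but not 1 S 5.
Reflexive (axiom T): no — 1 is not related to itself.
So F validates K, D; KD45 would additionally require S to be Euclidean and transitive. The strongest is D.

D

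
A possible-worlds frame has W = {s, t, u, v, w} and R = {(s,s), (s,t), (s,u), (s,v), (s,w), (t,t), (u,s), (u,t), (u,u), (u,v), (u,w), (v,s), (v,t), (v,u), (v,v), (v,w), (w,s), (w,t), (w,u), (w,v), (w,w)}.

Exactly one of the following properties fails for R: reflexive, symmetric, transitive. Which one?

symmetric

Reflexive: yes — every world is R-related to itself.
Symmetric: no — s R t but not t R s.
Transitive: yes — every two-step R-path is closed by a direct edge.
Only symmetric fails.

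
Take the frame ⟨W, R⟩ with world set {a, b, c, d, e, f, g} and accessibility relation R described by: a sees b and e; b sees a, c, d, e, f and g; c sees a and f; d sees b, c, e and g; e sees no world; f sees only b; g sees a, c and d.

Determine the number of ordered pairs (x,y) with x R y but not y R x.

Enumerating: (a,e), (b,c), (b,e), (b,g), (c,a), (c,f), (d,c), (d,e), (g,a), (g,c).

10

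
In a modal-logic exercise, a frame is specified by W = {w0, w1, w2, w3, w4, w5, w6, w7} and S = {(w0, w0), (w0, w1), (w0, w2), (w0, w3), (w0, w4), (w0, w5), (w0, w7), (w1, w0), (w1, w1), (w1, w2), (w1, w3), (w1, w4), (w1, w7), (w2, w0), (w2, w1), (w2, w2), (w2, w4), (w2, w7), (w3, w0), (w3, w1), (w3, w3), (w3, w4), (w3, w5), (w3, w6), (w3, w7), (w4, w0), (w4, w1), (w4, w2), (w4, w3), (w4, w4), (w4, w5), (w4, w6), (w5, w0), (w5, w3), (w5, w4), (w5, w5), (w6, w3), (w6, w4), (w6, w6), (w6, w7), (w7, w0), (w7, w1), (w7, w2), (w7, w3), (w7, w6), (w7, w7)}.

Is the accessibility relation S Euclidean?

No

Euclidean: no — w0 S w1 and w0 S w5, but not w1 S w5.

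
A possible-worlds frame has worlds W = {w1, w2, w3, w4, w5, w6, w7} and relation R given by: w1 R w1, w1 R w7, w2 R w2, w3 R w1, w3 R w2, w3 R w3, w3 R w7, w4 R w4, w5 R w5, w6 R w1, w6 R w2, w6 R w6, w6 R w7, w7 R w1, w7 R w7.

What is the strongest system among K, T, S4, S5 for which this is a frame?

S4

Reflexive (axiom T): yes — every world is R-related to itself.
Transitive (axiom 4): yes — every two-step R-path is closed by a direct edge.
Euclidean (axiom 5): no — w3 R w1 and w3 R w2, but not w1 R w2.
So F validates K, T, S4; S5 would additionally require R to be Euclidean. The strongest is S4.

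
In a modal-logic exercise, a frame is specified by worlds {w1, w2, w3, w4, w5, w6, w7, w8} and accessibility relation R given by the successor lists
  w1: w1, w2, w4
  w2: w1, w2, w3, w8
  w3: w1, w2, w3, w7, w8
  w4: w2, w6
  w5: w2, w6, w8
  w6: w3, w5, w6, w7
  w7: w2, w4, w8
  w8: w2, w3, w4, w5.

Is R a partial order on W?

Reflexive: no — w4 is not related to itself.
Transitive: no — w1 R w2 and w2 R w3, but not w1 R w3.
Antisymmetric: no — w1 R w2 and w2 R w1 with w1 ≠ w2.
So R is not a partial order.

No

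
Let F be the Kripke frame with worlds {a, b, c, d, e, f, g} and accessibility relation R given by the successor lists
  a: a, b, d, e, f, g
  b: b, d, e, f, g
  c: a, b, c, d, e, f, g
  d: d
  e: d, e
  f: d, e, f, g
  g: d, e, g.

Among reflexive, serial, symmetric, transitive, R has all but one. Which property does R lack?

symmetric

Reflexive: yes — every world is R-related to itself.
Serial: yes — every world has a successor (e.g. a R a).
Symmetric: no — a R b but not b R a.
Transitive: yes — every two-step R-path is closed by a direct edge.
Only symmetric fails.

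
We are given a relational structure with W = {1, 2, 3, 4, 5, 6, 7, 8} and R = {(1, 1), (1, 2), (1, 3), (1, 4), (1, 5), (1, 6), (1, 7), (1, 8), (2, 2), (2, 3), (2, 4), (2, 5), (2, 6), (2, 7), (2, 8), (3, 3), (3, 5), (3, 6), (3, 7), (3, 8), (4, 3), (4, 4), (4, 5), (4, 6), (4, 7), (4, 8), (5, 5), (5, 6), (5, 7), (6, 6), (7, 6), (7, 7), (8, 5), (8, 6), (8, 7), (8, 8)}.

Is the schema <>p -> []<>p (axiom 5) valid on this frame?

No

Axiom 5 corresponds to the accessibility relation being Euclidean.
Euclidean: no — 1 R 3 and 1 R 2, but not 3 R 2.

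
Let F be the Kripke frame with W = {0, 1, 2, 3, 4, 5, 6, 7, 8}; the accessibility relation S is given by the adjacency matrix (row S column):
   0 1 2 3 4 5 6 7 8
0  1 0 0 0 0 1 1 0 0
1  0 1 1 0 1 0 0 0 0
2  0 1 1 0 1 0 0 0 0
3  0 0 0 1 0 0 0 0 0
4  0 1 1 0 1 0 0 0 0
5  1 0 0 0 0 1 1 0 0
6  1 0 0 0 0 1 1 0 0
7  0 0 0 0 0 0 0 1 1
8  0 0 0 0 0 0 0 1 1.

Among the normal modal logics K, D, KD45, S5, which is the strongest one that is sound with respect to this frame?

S5

Serial (axiom D): yes — every world has a successor (e.g. 0 S 0).
Euclidean (axiom 5): yes — any two successors of a common world are S-related.
Transitive (axiom 4): yes — every two-step S-path is closed by a direct edge.
Reflexive (axiom T): yes — every world is S-related to itself.
So F validates K, D, KD45, S5. The strongest is S5.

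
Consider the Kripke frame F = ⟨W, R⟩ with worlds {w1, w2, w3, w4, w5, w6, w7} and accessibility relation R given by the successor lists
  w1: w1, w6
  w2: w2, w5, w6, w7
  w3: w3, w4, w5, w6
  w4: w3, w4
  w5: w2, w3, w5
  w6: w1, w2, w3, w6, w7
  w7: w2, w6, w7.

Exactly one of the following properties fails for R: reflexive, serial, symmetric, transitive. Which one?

Reflexive: yes — every world is R-related to itself.
Serial: yes — every world has a successor (e.g. w1 R w1).
Symmetric: yes — every pair in R has its reverse in R.
Transitive: no — w1 R w6 and w6 R w2, but not w1 R w2.
Only transitive fails.

transitive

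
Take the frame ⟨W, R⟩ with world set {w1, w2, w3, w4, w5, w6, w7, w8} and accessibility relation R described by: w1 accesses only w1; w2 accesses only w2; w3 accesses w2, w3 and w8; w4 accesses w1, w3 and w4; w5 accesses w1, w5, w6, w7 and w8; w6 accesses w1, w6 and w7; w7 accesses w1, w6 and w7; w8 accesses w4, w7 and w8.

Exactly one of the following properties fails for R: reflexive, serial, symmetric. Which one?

Reflexive: yes — every world is R-related to itself.
Serial: yes — every world has a successor (e.g. w1 R w1).
Symmetric: no — w3 R w2 but not w2 R w3.
Only symmetric fails.

symmetric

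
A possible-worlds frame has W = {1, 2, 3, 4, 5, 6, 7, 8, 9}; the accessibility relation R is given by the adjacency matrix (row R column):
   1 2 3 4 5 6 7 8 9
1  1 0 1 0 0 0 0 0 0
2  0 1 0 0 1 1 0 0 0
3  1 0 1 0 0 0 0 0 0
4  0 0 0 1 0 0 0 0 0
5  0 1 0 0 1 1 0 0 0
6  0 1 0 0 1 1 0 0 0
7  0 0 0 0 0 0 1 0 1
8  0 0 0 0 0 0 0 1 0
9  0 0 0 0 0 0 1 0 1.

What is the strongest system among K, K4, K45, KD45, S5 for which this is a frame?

S5

Transitive (axiom 4): yes — every two-step R-path is closed by a direct edge.
Euclidean (axiom 5): yes — any two successors of a common world are R-related.
Serial (axiom D): yes — every world has a successor (e.g. 1 R 1).
Reflexive (axiom T): yes — every world is R-related to itself.
So F validates K, K4, K45, KD45, S5. The strongest is S5.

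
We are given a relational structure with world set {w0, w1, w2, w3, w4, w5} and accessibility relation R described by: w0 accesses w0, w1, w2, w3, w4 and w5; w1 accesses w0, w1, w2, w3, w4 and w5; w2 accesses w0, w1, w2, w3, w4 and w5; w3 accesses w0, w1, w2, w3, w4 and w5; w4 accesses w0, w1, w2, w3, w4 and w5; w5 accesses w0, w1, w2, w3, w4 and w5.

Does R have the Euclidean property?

Euclidean: yes — any two successors of a common world are R-related.

Yes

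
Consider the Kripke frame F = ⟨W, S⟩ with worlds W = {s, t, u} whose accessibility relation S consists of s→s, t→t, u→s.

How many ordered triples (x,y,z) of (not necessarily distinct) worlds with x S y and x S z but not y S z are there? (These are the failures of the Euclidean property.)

S is Euclidean; there are no such tuples.

0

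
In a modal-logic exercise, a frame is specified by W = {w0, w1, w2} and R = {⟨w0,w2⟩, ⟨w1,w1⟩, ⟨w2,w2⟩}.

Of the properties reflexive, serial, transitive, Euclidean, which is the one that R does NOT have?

Reflexive: no — w0 is not related to itself.
Serial: yes — every world has a successor (e.g. w0 R w2).
Transitive: yes — every two-step R-path is closed by a direct edge.
Euclidean: yes — any two successors of a common world are R-related.
Only reflexive fails.

reflexive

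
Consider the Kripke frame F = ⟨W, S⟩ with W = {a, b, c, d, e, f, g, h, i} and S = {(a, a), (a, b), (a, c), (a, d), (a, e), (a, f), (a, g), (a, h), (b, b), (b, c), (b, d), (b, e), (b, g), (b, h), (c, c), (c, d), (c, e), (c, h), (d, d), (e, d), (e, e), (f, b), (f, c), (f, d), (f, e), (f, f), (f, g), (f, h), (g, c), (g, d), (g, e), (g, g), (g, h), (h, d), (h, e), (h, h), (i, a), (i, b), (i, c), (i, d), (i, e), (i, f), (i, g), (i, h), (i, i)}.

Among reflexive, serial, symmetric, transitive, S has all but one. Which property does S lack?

symmetric

Reflexive: yes — every world is S-related to itself.
Serial: yes — every world has a successor (e.g. a S a).
Symmetric: no — a S b but not b S a.
Transitive: yes — every two-step S-path is closed by a direct edge.
Only symmetric fails.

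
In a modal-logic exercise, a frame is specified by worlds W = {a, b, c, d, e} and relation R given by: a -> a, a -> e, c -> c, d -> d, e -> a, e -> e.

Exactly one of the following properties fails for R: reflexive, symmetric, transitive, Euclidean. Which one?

Reflexive: no — b is not related to itself.
Symmetric: yes — every pair in R has its reverse in R.
Transitive: yes — every two-step R-path is closed by a direct edge.
Euclidean: yes — any two successors of a common world are R-related.
Only reflexive fails.

reflexive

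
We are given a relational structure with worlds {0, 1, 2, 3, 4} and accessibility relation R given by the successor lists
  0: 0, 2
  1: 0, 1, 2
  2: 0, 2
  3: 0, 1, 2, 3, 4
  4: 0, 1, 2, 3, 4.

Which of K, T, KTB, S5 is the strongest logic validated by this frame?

T

Reflexive (axiom T): yes — every world is R-related to itself.
Symmetric (axiom B): no — 1 R 0 but not 0 R 1.
Euclidean (axiom 5): no — 3 R 0 and 3 R 1, but not 0 R 1.
So F validates K, T; KTB would additionally require R to be symmetric. The strongest is T.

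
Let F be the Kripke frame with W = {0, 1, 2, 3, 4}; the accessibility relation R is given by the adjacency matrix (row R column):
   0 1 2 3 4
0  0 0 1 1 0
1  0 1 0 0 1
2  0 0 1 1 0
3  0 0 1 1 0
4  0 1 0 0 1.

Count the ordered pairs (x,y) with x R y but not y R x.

Enumerating: (0,2), (0,3).

2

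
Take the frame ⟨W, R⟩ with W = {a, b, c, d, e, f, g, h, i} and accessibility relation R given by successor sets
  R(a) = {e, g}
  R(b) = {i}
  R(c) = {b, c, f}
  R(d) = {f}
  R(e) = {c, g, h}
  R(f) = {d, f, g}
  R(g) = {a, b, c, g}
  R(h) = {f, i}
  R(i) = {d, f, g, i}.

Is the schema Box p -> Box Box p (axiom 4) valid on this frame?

By correspondence theory, 4 is valid on a frame iff R is transitive.
Transitive: no — a R e and e R c, but not a R c.

No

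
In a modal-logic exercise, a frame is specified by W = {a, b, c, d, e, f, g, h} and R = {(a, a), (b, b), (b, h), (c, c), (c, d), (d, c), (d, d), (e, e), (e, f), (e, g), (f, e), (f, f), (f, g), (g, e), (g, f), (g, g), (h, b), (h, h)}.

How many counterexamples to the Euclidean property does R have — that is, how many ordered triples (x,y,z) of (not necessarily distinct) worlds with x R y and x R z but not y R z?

0

R is Euclidean; there are no such tuples.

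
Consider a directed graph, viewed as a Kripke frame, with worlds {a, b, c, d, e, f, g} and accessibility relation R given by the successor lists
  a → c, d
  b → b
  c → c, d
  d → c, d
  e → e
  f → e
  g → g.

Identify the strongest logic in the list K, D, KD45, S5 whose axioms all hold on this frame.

KD45

Serial (axiom D): yes — every world has a successor (e.g. a R c).
Euclidean (axiom 5): yes — any two successors of a common world are R-related.
Transitive (axiom 4): yes — every two-step R-path is closed by a direct edge.
Reflexive (axiom T): no — a is not related to itself.
So F validates K, D, KD45; S5 would additionally require R to be reflexive. The strongest is KD45.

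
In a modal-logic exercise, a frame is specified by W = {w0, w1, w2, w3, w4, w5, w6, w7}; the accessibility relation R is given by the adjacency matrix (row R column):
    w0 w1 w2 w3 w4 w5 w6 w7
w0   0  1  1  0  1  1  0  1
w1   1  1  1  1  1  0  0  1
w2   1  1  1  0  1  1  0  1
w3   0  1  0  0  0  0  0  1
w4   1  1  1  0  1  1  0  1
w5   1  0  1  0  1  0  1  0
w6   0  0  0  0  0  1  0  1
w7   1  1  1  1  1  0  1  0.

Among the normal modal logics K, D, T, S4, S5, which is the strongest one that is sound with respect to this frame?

D

Serial (axiom D): yes — every world has a successor (e.g. w0 R w1).
Reflexive (axiom T): no — w0 is not related to itself.
Transitive (axiom 4): no — w0 R w1 and w1 R w3, but not w0 R w3.
Euclidean (axiom 5): no — w0 R w1 and w0 R w5, but not w1 R w5.
So F validates K, D; T would additionally require R to be reflexive. The strongest is D.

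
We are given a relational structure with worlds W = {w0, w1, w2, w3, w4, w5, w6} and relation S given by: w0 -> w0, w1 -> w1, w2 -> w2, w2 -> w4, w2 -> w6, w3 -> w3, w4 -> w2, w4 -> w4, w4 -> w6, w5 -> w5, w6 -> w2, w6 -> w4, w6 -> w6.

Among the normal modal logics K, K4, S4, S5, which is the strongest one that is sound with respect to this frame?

Transitive (axiom 4): yes — every two-step S-path is closed by a direct edge.
Reflexive (axiom T): yes — every world is S-related to itself.
Euclidean (axiom 5): yes — any two successors of a common world are S-related.
So F validates K, K4, S4, S5. The strongest is S5.

S5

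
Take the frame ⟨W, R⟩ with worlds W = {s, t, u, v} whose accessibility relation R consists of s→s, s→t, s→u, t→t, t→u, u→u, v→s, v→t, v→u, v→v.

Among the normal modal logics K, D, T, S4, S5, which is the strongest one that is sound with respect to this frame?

S4

Serial (axiom D): yes — every world has a successor (e.g. s R s).
Reflexive (axiom T): yes — every world is R-related to itself.
Transitive (axiom 4): yes — every two-step R-path is closed by a direct edge.
Euclidean (axiom 5): no — s R u and s R t, but not u R t.
So F validates K, D, T, S4; S5 would additionally require R to be Euclidean. The strongest is S4.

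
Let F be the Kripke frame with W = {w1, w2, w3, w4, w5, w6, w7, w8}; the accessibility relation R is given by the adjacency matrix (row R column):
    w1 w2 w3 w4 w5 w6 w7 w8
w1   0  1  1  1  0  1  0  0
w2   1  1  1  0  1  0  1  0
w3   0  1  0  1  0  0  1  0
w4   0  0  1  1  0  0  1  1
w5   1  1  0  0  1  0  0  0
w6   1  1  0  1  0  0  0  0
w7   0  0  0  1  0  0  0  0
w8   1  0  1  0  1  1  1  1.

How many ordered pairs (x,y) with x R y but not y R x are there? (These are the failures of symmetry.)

Enumerating: (w1,w3), (w1,w4), (w2,w7), (w3,w7), (w4,w8), (w5,w1), (w6,w2), (w6,w4), (w8,w1), (w8,w3), (w8,w5), (w8,w6), (w8,w7).

13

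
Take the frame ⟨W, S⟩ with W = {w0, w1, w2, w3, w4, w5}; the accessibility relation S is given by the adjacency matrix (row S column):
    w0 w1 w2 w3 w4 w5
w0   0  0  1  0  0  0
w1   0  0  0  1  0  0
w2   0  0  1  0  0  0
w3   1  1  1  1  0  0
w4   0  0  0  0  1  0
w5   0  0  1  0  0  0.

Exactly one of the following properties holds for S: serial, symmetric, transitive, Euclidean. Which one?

Serial: yes — every world has a successor (e.g. w0 S w2).
Symmetric: no — w0 S w2 but not w2 S w0.
Transitive: no — w1 S w3 and w3 S w0, but not w1 S w0.
Euclidean: no — w3 S w0 and w3 S w1, but not w0 S w1.
Only serial holds.

serial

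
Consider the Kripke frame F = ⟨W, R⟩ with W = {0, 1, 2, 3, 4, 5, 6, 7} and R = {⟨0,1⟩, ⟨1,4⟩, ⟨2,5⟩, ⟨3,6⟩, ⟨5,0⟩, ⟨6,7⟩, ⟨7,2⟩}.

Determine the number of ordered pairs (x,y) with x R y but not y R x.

7

Enumerating: (0,1), (1,4), (2,5), (3,6), (5,0), (6,7), (7,2).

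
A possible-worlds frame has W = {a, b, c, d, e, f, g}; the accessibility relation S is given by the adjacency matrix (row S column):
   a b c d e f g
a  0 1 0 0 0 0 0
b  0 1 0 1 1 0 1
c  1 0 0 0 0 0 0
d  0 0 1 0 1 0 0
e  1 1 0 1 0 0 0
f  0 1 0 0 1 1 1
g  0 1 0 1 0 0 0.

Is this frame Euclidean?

Euclidean: no — b S d and b S g, but not d S g.

No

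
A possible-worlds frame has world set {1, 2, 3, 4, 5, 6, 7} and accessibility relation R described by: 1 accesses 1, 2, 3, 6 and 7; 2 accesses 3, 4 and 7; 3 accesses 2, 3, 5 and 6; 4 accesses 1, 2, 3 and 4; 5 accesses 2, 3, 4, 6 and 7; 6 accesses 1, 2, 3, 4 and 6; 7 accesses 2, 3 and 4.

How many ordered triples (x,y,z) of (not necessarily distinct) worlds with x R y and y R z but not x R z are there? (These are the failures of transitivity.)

Enumerating: (1,2,4), (1,3,5), (1,6,4), (1,7,4), (2,3,2), (2,3,5), (2,3,6), (2,4,1), (2,4,2), (2,7,2), (3,2,4), (3,2,7), … and 19 more.
Total: 31.

31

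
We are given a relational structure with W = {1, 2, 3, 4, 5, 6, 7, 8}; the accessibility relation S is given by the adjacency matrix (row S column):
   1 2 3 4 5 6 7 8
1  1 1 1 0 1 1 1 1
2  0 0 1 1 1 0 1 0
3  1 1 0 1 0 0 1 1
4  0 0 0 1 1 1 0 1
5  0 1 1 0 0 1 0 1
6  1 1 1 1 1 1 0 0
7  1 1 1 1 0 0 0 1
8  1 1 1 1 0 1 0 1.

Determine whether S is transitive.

No

Transitive: no — 1 S 2 and 2 S 4, but not 1 S 4.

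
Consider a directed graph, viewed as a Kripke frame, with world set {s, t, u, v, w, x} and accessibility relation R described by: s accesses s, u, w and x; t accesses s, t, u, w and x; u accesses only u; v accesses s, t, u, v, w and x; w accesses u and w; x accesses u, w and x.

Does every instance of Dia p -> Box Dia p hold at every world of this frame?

By correspondence theory, 5 is valid on a frame iff R is Euclidean.
Euclidean: no — s R u and s R w, but not u R w.

No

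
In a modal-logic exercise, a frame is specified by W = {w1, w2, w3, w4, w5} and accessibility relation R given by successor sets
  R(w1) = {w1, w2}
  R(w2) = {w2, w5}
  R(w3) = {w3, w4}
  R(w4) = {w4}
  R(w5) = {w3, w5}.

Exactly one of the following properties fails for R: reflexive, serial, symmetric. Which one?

symmetric

Reflexive: yes — every world is R-related to itself.
Serial: yes — every world has a successor (e.g. w1 R w1).
Symmetric: no — w1 R w2 but not w2 R w1.
Only symmetric fails.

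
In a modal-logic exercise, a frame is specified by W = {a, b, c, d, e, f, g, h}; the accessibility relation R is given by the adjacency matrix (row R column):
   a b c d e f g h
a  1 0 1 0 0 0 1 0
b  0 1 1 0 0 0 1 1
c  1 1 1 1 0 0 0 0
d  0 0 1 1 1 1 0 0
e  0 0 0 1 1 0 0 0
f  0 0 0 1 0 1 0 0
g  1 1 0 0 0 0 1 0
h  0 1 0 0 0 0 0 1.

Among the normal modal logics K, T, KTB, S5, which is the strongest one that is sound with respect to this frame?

KTB

Reflexive (axiom T): yes — every world is R-related to itself.
Symmetric (axiom B): yes — every pair in R has its reverse in R.
Euclidean (axiom 5): no — a R c and a R g, but not c R g.
So F validates K, T, KTB; S5 would additionally require R to be Euclidean. The strongest is KTB.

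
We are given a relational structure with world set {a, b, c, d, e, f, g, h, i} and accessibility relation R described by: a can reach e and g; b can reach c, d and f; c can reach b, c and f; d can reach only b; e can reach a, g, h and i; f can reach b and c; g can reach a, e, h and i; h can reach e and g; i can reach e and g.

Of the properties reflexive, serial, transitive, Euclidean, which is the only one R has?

serial

Reflexive: no — a is not related to itself.
Serial: yes — every world has a successor (e.g. a R e).
Transitive: no — a R e and e R h, but not a R h.
Euclidean: no — b R c and b R d, but not c R d.
Only serial holds.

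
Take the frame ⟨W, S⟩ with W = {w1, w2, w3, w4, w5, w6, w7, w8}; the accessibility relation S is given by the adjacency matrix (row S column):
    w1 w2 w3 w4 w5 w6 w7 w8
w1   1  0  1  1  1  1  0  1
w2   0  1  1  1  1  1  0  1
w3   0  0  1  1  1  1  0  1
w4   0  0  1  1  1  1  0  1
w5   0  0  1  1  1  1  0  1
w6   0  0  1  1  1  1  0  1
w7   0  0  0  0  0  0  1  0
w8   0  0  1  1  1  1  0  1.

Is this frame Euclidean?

No

Euclidean: no — w1 S w3 and w1 S w1, but not w3 S w1.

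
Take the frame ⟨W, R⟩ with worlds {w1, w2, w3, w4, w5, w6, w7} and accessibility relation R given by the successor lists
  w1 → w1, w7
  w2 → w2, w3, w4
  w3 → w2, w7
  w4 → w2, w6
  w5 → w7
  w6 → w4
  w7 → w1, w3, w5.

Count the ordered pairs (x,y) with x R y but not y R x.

0

R is symmetric; there are no such tuples.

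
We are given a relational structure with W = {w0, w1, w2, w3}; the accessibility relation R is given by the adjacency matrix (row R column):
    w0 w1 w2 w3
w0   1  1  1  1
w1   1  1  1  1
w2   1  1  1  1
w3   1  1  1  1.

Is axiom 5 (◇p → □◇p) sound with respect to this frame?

The schema 5 characterises exactly the Euclidean frames.
Euclidean: yes — any two successors of a common world are R-related.

Yes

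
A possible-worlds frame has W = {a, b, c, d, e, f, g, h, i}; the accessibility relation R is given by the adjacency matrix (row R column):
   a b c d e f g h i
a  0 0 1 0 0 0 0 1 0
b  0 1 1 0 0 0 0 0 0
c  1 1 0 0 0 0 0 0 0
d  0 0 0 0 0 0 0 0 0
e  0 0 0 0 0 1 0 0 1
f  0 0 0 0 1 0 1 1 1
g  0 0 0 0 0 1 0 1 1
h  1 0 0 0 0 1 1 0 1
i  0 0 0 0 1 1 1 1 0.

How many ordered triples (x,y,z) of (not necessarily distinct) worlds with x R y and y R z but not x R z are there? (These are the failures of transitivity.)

39

Enumerating: (a,c,a), (a,c,b), (a,h,a), (a,h,f), (a,h,g), (a,h,i), (b,c,a), (c,a,c), (c,a,h), (c,b,c), (e,f,e), (e,f,g), … and 27 more.
Total: 39.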